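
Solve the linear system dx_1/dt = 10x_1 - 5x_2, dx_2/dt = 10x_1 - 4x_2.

Coefficient matrix A = [[10, -5], [10, -4]].
Characteristic polynomial det(A - λI) = λ^2 - 6λ + 10 = 0.
Eigenvalues λ = 3 ± i (complex conjugate pair).
For λ=3+i: an eigenvector is (2,3) - i(-1,-1) = (2 + i, 3 + i).
A real fundamental pair from Re and Im of e^((3+i)t)v: X_1 = e^(3t)(cos(t)·(2,3) + sin(t)·(-1,-1)), X_2 = e^(3t)(sin(t)·(2,3) - cos(t)·(-1,-1)).
General solution: C_1X_1 + C_2X_2.

x_1(t) = -C_1e^(3t)sin(t) + 2C_1e^(3t)cos(t) + 2C_2e^(3t)sin(t) + C_2e^(3t)cos(t), x_2(t) = -C_1e^(3t)sin(t) + 3C_1e^(3t)cos(t) + 3C_2e^(3t)sin(t) + C_2e^(3t)cos(t)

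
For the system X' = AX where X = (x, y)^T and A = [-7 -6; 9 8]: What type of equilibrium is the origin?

A = [[-7,-6],[9,8]]; det(A-λI) = λ^2 - λ - 2.
λ = 2, -1: opposite signs.

saddle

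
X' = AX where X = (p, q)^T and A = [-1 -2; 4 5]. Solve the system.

p(t) = c_1e^(3t) - c_2e^(t), q(t) = -2c_1e^(3t) + c_2e^(t)

Coefficient matrix A = [[-1, -2], [4, 5]].
Characteristic polynomial det(A - λI) = λ^2 - 4λ + 3 = 0.
Eigenvalues λ = 3, 1.
For λ=3: (A-λI) row 1 is [-4, -2], so an eigenvector is (1, -2).
For λ=1: (A-λI) row 1 is [-2, -2], so an eigenvector is (-1, 1).
General solution: c_1e^(3t)(1,-2) + c_2e^(t)(-1,1).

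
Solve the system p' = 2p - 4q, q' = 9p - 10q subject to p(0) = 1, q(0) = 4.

p(t) = -10te^(-4t) + e^(-4t), q(t) = -15te^(-4t) + 4e^(-4t)

Coefficient matrix A = [[2, -4], [9, -10]].
Characteristic polynomial det(A - λI) = λ^2 + 8λ + 16 = 0.
Single eigenvalue λ = -4 with algebraic multiplicity 2.
Eigenvector v = (-2,-3); generalized eigenvector w with (A-λI)w=v is (1,2).
General solution: e^(-4t)[c_1·v + c_2·(t·v + w)].
Applying p(0)=1, q(0)=4 gives c_1=2, c_2=5.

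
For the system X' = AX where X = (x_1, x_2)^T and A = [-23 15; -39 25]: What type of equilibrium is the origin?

unstable spiral

A = [[-23,15],[-39,25]]; det(A-λI) = λ^2 - 2λ + 10.
λ = 1 ± 3i: positive real part.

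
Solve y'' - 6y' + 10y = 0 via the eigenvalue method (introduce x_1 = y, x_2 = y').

y(t) = c_1e^(3t)cos(t) + c_2e^(3t)sin(t)

Let x_1 = y, x_2 = y'. Then x_1' = x_2 and x_2' = -10x_1 + 6x_2.
A = [[0,1],[-10,6]]; det(A-λI) = λ^2 - 6λ + 10.
Eigenvalues λ = 3 ± i.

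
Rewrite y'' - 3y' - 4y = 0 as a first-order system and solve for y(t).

y(t) = K_1e^(-t) + K_2e^(4t)

Let x_1 = y, x_2 = y'. Then x_1' = x_2 and x_2' = 4x_1 + 3x_2.
A = [[0,1],[4,3]]; det(A-λI) = λ^2 - 3λ - 4.
Eigenvalues λ = -1, 4 with eigenvectors (1,-1), (1,4).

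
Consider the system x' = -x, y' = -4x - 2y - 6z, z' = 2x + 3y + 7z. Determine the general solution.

x(t) = -c_2e^(-t), y(t) = 2c_1e^(t) - 2c_2e^(-t) + c_3e^(4t), z(t) = -c_1e^(t) + c_2e^(-t) - c_3e^(4t)

Coefficient matrix A = [[-1, 0, 0], [-4, -2, -6], [2, 3, 7]].
det(A - λI) = 0 gives eigenvalues λ = 1, -1, 4.
For λ=1: eigenvector (0,2,-1).
For λ=-1: eigenvector (-1,-2,1).
For λ=4: eigenvector (0,1,-1).
General solution: c_1e^(t)(0,2,-1) + c_2e^(-t)(-1,-2,1) + c_3e^(4t)(0,1,-1).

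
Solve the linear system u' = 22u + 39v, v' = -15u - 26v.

Coefficient matrix A = [[22, 39], [-15, -26]].
Characteristic polynomial det(A - λI) = λ^2 + 4λ + 13 = 0.
Eigenvalues λ = -2 ± 3i (complex conjugate pair).
For λ=-2+3i: an eigenvector is (-2,1) - i(-3,2) = (-2 + 3i, 1 - 2i).
A real fundamental pair from Re and Im of e^((-2+3i)t)v: X_1 = e^(-2t)(cos(3t)·(-2,1) + sin(3t)·(-3,2)), X_2 = e^(-2t)(sin(3t)·(-2,1) - cos(3t)·(-3,2)).
General solution: c_1X_1 + c_2X_2.

u(t) = -3c_1e^(-2t)sin(3t) - 2c_1e^(-2t)cos(3t) - 2c_2e^(-2t)sin(3t) + 3c_2e^(-2t)cos(3t), v(t) = 2c_1e^(-2t)sin(3t) + c_1e^(-2t)cos(3t) + c_2e^(-2t)sin(3t) - 2c_2e^(-2t)cos(3t)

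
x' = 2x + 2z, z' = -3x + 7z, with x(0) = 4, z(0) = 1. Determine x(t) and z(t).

Coefficient matrix A = [[2, 2], [-3, 7]].
Characteristic polynomial det(A - λI) = λ^2 - 9λ + 20 = 0.
Eigenvalues λ = 4, 5.
For λ=4: (A-λI) row 1 is [-2, 2], so an eigenvector is (-1, -1).
For λ=5: (A-λI) row 1 is [-3, 2], so an eigenvector is (-2, -3).
General solution: c_1e^(4t)(-1,-1) + c_2e^(5t)(-2,-3).
Applying x(0)=4, z(0)=1 gives c_1=-10, c_2=3.

x(t) = -6e^(5t) + 10e^(4t), z(t) = -9e^(5t) + 10e^(4t)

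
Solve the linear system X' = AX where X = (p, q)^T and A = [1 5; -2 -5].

p(t) = -2K_1e^(-2t)sin(t) + K_1e^(-2t)cos(t) + K_2e^(-2t)sin(t) + 2K_2e^(-2t)cos(t), q(t) = K_1e^(-2t)sin(t) - K_1e^(-2t)cos(t) - K_2e^(-2t)sin(t) - K_2e^(-2t)cos(t)

Coefficient matrix A = [[1, 5], [-2, -5]].
Characteristic polynomial det(A - λI) = λ^2 + 4λ + 5 = 0.
Eigenvalues λ = -2 ± i (complex conjugate pair).
For λ=-2+i: an eigenvector is (1,-1) - i(-2,1) = (1 + 2i, -1 - i).
A real fundamental pair from Re and Im of e^((-2+i)t)v: X_1 = e^(-2t)(cos(t)·(1,-1) + sin(t)·(-2,1)), X_2 = e^(-2t)(sin(t)·(1,-1) - cos(t)·(-2,1)).
General solution: K_1X_1 + K_2X_2.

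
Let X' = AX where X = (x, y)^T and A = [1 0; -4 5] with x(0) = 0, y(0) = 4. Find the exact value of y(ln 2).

128

A = [[1,0],[-4,5]]; eigenvalues λ = 1, 5.
Eigenvectors: (1,1) for λ=1, (0,-1) for λ=5.
From the initial condition, c_1 = 0, c_2 = -4.
y(ln 2) = (0)(2^1)(1) + (-4)(2^5)(-1) = 128.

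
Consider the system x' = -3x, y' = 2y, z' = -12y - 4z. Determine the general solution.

Coefficient matrix A = [[-3, 0, 0], [0, 2, 0], [0, -12, -4]].
det(A - λI) = 0 gives eigenvalues λ = -4, 2, -3.
For λ=-4: eigenvector (0,0,1).
For λ=2: eigenvector (0,1,-2).
For λ=-3: eigenvector (-1,0,0).
General solution: C_1e^(-4t)(0,0,1) + C_2e^(2t)(0,1,-2) + C_3e^(-3t)(-1,0,0).

x(t) = -C_3e^(-3t), y(t) = C_2e^(2t), z(t) = C_1e^(-4t) - 2C_2e^(2t)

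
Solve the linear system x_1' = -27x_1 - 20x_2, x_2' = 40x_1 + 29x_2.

Coefficient matrix A = [[-27, -20], [40, 29]].
Characteristic polynomial det(A - λI) = λ^2 - 2λ + 17 = 0.
Eigenvalues λ = 1 ± 4i (complex conjugate pair).
For λ=1+4i: an eigenvector is (-1,1) - i(2,-3) = (-1 - 2i, 1 + 3i).
A real fundamental pair from Re and Im of e^((1+4i)t)v: X_1 = e^(t)(cos(4t)·(-1,1) + sin(4t)·(2,-3)), X_2 = e^(t)(sin(4t)·(-1,1) - cos(4t)·(2,-3)).
General solution: K_1X_1 + K_2X_2.

x_1(t) = 2K_1e^(t)sin(4t) - K_1e^(t)cos(4t) - K_2e^(t)sin(4t) - 2K_2e^(t)cos(4t), x_2(t) = -3K_1e^(t)sin(4t) + K_1e^(t)cos(4t) + K_2e^(t)sin(4t) + 3K_2e^(t)cos(4t)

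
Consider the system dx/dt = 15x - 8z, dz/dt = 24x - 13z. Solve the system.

Coefficient matrix A = [[15, -8], [24, -13]].
Characteristic polynomial det(A - λI) = λ^2 - 2λ - 3 = 0.
Eigenvalues λ = 3, -1.
For λ=3: (A-λI) row 1 is [12, -8], so an eigenvector is (2, 3).
For λ=-1: (A-λI) row 1 is [16, -8], so an eigenvector is (1, 2).
General solution: K_1e^(3t)(2,3) + K_2e^(-t)(1,2).

x(t) = 2K_1e^(3t) + K_2e^(-t), z(t) = 3K_1e^(3t) + 2K_2e^(-t)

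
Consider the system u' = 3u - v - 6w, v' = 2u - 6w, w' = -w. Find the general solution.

Coefficient matrix A = [[3, -1, -6], [2, 0, -6], [0, 0, -1]].
det(A - λI) = 0 gives eigenvalues λ = 1, 2, -1.
For λ=1: eigenvector (1,2,0).
For λ=2: eigenvector (-1,-1,0).
For λ=-1: eigenvector (2,2,1).
General solution: C_1e^(t)(1,2,0) + C_2e^(2t)(-1,-1,0) + C_3e^(-t)(2,2,1).

u(t) = C_1e^(t) - C_2e^(2t) + 2C_3e^(-t), v(t) = 2C_1e^(t) - C_2e^(2t) + 2C_3e^(-t), w(t) = C_3e^(-t)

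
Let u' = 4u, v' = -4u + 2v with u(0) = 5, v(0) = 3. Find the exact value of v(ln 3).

A = [[4,0],[-4,2]]; eigenvalues λ = 2, 4.
Eigenvectors: (0,-1) for λ=2, (-1,2) for λ=4.
From the initial condition, c_1 = -13, c_2 = -5.
v(ln 3) = (-13)(3^2)(-1) + (-5)(3^4)(2) = -693.

-693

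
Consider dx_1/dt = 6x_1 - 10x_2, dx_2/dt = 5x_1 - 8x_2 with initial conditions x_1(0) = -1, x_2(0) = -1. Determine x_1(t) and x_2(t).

x_1(t) = 3e^(-t)sin(t) - e^(-t)cos(t), x_2(t) = 2e^(-t)sin(t) - e^(-t)cos(t)

Coefficient matrix A = [[6, -10], [5, -8]].
Characteristic polynomial det(A - λI) = λ^2 + 2λ + 2 = 0.
Eigenvalues λ = -1 ± i (complex conjugate pair).
For λ=-1+i: an eigenvector is (3,2) - i(1,1) = (3 - i, 2 - i).
A real fundamental pair from Re and Im of e^((-1+i)t)v: X_1 = e^(-t)(cos(t)·(3,2) + sin(t)·(1,1)), X_2 = e^(-t)(sin(t)·(3,2) - cos(t)·(1,1)).
General solution: K_1X_1 + K_2X_2.
Applying x_1(0)=-1, x_2(0)=-1 gives K_1=0, K_2=1.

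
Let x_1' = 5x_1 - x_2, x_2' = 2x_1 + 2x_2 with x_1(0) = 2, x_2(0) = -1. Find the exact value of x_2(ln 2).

32

A = [[5,-1],[2,2]]; eigenvalues λ = 4, 3.
Eigenvectors: (-1,-1) for λ=4, (1,2) for λ=3.
From the initial condition, c_1 = -5, c_2 = -3.
x_2(ln 2) = (-5)(2^4)(-1) + (-3)(2^3)(2) = 32.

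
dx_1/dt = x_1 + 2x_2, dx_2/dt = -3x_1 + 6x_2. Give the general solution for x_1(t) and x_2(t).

x_1(t) = -K_1e^(3t) - 2K_2e^(4t), x_2(t) = -K_1e^(3t) - 3K_2e^(4t)

Coefficient matrix A = [[1, 2], [-3, 6]].
Characteristic polynomial det(A - λI) = λ^2 - 7λ + 12 = 0.
Eigenvalues λ = 3, 4.
For λ=3: (A-λI) row 1 is [-2, 2], so an eigenvector is (-1, -1).
For λ=4: (A-λI) row 1 is [-3, 2], so an eigenvector is (-2, -3).
General solution: K_1e^(3t)(-1,-1) + K_2e^(4t)(-2,-3).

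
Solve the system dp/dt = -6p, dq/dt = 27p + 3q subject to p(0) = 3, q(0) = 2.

p(t) = 3e^(-6t), q(t) = 11e^(3t) - 9e^(-6t)

Coefficient matrix A = [[-6, 0], [27, 3]].
Characteristic polynomial det(A - λI) = λ^2 + 3λ - 18 = 0.
Eigenvalues λ = -6, 3.
For λ=-6: (A-λI) row 2 is [27, 9], so an eigenvector is (1, -3).
For λ=3: (A-λI) row 1 is [-9, 0], so an eigenvector is (0, 1).
General solution: K_1e^(-6t)(1,-3) + K_2e^(3t)(0,1).
Applying p(0)=3, q(0)=2 gives K_1=3, K_2=11.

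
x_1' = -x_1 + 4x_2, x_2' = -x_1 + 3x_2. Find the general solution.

Coefficient matrix A = [[-1, 4], [-1, 3]].
Characteristic polynomial det(A - λI) = λ^2 - 2λ + 1 = 0.
Single eigenvalue λ = 1 with algebraic multiplicity 2.
Eigenvector v = (-2,-1); generalized eigenvector w with (A-λI)w=v is (1,0).
General solution: e^(t)[K_1·v + K_2·(t·v + w)].

x_1(t) = -2K_1e^(t) - 2K_2te^(t) + K_2e^(t), x_2(t) = -K_1e^(t) - K_2te^(t)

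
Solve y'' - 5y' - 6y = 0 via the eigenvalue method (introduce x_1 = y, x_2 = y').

y(t) = C_1e^(-t) + C_2e^(6t)

Let x_1 = y, x_2 = y'. Then x_1' = x_2 and x_2' = 6x_1 + 5x_2.
A = [[0,1],[6,5]]; det(A-λI) = λ^2 - 5λ - 6.
Eigenvalues λ = -1, 6 with eigenvectors (1,-1), (1,6).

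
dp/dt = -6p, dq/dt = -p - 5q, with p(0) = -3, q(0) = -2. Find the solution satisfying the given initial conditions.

Coefficient matrix A = [[-6, 0], [-1, -5]].
Characteristic polynomial det(A - λI) = λ^2 + 11λ + 30 = 0.
Eigenvalues λ = -6, -5.
For λ=-6: (A-λI) row 2 is [-1, 1], so an eigenvector is (1, 1).
For λ=-5: (A-λI) row 1 is [-1, 0], so an eigenvector is (0, -1).
General solution: K_1e^(-6t)(1,1) + K_2e^(-5t)(0,-1).
Applying p(0)=-3, q(0)=-2 gives K_1=-3, K_2=-1.

p(t) = -3e^(-6t), q(t) = e^(-5t) - 3e^(-6t)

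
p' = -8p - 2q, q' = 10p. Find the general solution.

p(t) = c_1e^(-4t)cos(2t) + c_2e^(-4t)sin(2t), q(t) = c_1e^(-4t)sin(2t) - 2c_1e^(-4t)cos(2t) - 2c_2e^(-4t)sin(2t) - c_2e^(-4t)cos(2t)

Coefficient matrix A = [[-8, -2], [10, 0]].
Characteristic polynomial det(A - λI) = λ^2 + 8λ + 20 = 0.
Eigenvalues λ = -4 ± 2i (complex conjugate pair).
For λ=-4+2i: an eigenvector is (1,-2) - i(0,1) = (1, -2 - i).
A real fundamental pair from Re and Im of e^((-4+2i)t)v: X_1 = e^(-4t)(cos(2t)·(1,-2) + sin(2t)·(0,1)), X_2 = e^(-4t)(sin(2t)·(1,-2) - cos(2t)·(0,1)).
General solution: c_1X_1 + c_2X_2.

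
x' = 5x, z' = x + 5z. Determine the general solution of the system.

x(t) = -C_2e^(5t), z(t) = -C_1e^(5t) - C_2te^(5t) + C_2e^(5t)

Coefficient matrix A = [[5, 0], [1, 5]].
Characteristic polynomial det(A - λI) = λ^2 - 10λ + 25 = 0.
Single eigenvalue λ = 5 with algebraic multiplicity 2.
Eigenvector v = (0,-1); generalized eigenvector w with (A-λI)w=v is (-1,1).
General solution: e^(5t)[C_1·v + C_2·(t·v + w)].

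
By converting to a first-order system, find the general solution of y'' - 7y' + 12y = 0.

y(t) = K_1e^(3t) + K_2e^(4t)

Let x_1 = y, x_2 = y'. Then x_1' = x_2 and x_2' = -12x_1 + 7x_2.
A = [[0,1],[-12,7]]; det(A-λI) = λ^2 - 7λ + 12.
Eigenvalues λ = 3, 4 with eigenvectors (1,3), (1,4).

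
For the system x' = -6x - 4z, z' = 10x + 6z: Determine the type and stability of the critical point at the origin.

center

A = [[-6,-4],[10,6]]; det(A-λI) = λ^2 + 4.
λ = 0 ± 2i: zero real part.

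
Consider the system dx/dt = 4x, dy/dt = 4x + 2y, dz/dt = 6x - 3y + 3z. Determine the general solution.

x(t) = C_1e^(4t), y(t) = 2C_1e^(4t) + C_2e^(2t), z(t) = 3C_2e^(2t) + C_3e^(3t)

Coefficient matrix A = [[4, 0, 0], [4, 2, 0], [6, -3, 3]].
det(A - λI) = 0 gives eigenvalues λ = 4, 2, 3.
For λ=4: eigenvector (1,2,0).
For λ=2: eigenvector (0,1,3).
For λ=3: eigenvector (0,0,1).
General solution: C_1e^(4t)(1,2,0) + C_2e^(2t)(0,1,3) + C_3e^(3t)(0,0,1).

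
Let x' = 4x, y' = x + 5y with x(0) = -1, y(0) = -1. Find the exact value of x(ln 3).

-81

A = [[4,0],[1,5]]; eigenvalues λ = 4, 5.
Eigenvectors: (-1,1) for λ=4, (0,-1) for λ=5.
From the initial condition, c_1 = 1, c_2 = 2.
x(ln 3) = (1)(3^4)(-1) + (2)(3^5)(0) = -81.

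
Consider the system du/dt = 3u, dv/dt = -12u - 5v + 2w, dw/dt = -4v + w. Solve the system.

Coefficient matrix A = [[3, 0, 0], [-12, -5, 2], [0, -4, 1]].
det(A - λI) = 0 gives eigenvalues λ = 3, -1, -3.
For λ=3: eigenvector (1,-1,2).
For λ=-1: eigenvector (0,1,2).
For λ=-3: eigenvector (0,-1,-1).
General solution: C_1e^(3t)(1,-1,2) + C_2e^(-t)(0,1,2) + C_3e^(-3t)(0,-1,-1).

u(t) = C_1e^(3t), v(t) = -C_1e^(3t) + C_2e^(-t) - C_3e^(-3t), w(t) = 2C_1e^(3t) + 2C_2e^(-t) - C_3e^(-3t)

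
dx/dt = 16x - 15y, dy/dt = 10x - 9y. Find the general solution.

Coefficient matrix A = [[16, -15], [10, -9]].
Characteristic polynomial det(A - λI) = λ^2 - 7λ + 6 = 0.
Eigenvalues λ = 1, 6.
For λ=1: (A-λI) row 1 is [15, -15], so an eigenvector is (1, 1).
For λ=6: (A-λI) row 1 is [10, -15], so an eigenvector is (3, 2).
General solution: c_1e^(t)(1,1) + c_2e^(6t)(3,2).

x(t) = c_1e^(t) + 3c_2e^(6t), y(t) = c_1e^(t) + 2c_2e^(6t)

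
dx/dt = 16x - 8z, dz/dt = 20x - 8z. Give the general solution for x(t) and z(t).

x(t) = K_1e^(4t)sin(4t) - K_1e^(4t)cos(4t) - K_2e^(4t)sin(4t) - K_2e^(4t)cos(4t), z(t) = K_1e^(4t)sin(4t) - 2K_1e^(4t)cos(4t) - 2K_2e^(4t)sin(4t) - K_2e^(4t)cos(4t)

Coefficient matrix A = [[16, -8], [20, -8]].
Characteristic polynomial det(A - λI) = λ^2 - 8λ + 32 = 0.
Eigenvalues λ = 4 ± 4i (complex conjugate pair).
For λ=4+4i: an eigenvector is (-1,-2) - i(1,1) = (-1 - i, -2 - i).
A real fundamental pair from Re and Im of e^((4+4i)t)v: X_1 = e^(4t)(cos(4t)·(-1,-2) + sin(4t)·(1,1)), X_2 = e^(4t)(sin(4t)·(-1,-2) - cos(4t)·(1,1)).
General solution: K_1X_1 + K_2X_2.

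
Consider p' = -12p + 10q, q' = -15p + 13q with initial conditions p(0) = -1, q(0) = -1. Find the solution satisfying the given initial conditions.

Coefficient matrix A = [[-12, 10], [-15, 13]].
Characteristic polynomial det(A - λI) = λ^2 - λ - 6 = 0.
Eigenvalues λ = -2, 3.
For λ=-2: (A-λI) row 1 is [-10, 10], so an eigenvector is (-1, -1).
For λ=3: (A-λI) row 1 is [-15, 10], so an eigenvector is (2, 3).
General solution: C_1e^(-2t)(-1,-1) + C_2e^(3t)(2,3).
Applying p(0)=-1, q(0)=-1 gives C_1=1, C_2=0.

p(t) = -e^(-2t), q(t) = -e^(-2t)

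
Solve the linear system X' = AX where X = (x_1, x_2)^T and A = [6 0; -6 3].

Coefficient matrix A = [[6, 0], [-6, 3]].
Characteristic polynomial det(A - λI) = λ^2 - 9λ + 18 = 0.
Eigenvalues λ = 6, 3.
For λ=6: (A-λI) row 2 is [-6, -3], so an eigenvector is (1, -2).
For λ=3: (A-λI) row 1 is [3, 0], so an eigenvector is (0, 1).
General solution: K_1e^(6t)(1,-2) + K_2e^(3t)(0,1).

x_1(t) = K_1e^(6t), x_2(t) = -2K_1e^(6t) + K_2e^(3t)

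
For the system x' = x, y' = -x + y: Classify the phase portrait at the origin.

unstable improper node

A = [[1,0],[-1,1]]; det(A-λI) = λ^2 - 2λ + 1.
repeated λ = 1 with a single eigenvector.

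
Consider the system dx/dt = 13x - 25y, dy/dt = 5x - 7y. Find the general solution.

x(t) = -2K_1e^(3t)sin(5t) - K_1e^(3t)cos(5t) - K_2e^(3t)sin(5t) + 2K_2e^(3t)cos(5t), y(t) = -K_1e^(3t)sin(5t) + K_2e^(3t)cos(5t)

Coefficient matrix A = [[13, -25], [5, -7]].
Characteristic polynomial det(A - λI) = λ^2 - 6λ + 34 = 0.
Eigenvalues λ = 3 ± 5i (complex conjugate pair).
For λ=3+5i: an eigenvector is (-1,0) - i(-2,-1) = (-1 + 2i, 0 + i).
A real fundamental pair from Re and Im of e^((3+5i)t)v: X_1 = e^(3t)(cos(5t)·(-1,0) + sin(5t)·(-2,-1)), X_2 = e^(3t)(sin(5t)·(-1,0) - cos(5t)·(-2,-1)).
General solution: K_1X_1 + K_2X_2.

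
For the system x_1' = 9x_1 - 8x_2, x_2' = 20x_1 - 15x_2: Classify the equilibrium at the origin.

A = [[9,-8],[20,-15]]; det(A-λI) = λ^2 + 6λ + 25.
λ = -3 ± 4i: negative real part.

stable spiral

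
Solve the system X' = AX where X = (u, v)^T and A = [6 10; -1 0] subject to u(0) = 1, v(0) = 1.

Coefficient matrix A = [[6, 10], [-1, 0]].
Characteristic polynomial det(A - λI) = λ^2 - 6λ + 10 = 0.
Eigenvalues λ = 3 ± i (complex conjugate pair).
For λ=3+i: an eigenvector is (-3,1) - i(1,0) = (-3 - i, 1).
A real fundamental pair from Re and Im of e^((3+i)t)v: X_1 = e^(3t)(cos(t)·(-3,1) + sin(t)·(1,0)), X_2 = e^(3t)(sin(t)·(-3,1) - cos(t)·(1,0)).
General solution: c_1X_1 + c_2X_2.
Applying u(0)=1, v(0)=1 gives c_1=1, c_2=-4.

u(t) = 13e^(3t)sin(t) + e^(3t)cos(t), v(t) = -4e^(3t)sin(t) + e^(3t)cos(t)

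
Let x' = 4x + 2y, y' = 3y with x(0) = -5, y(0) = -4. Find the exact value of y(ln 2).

A = [[4,2],[0,3]]; eigenvalues λ = 3, 4.
Eigenvectors: (2,-1) for λ=3, (-1,0) for λ=4.
From the initial condition, c_1 = 4, c_2 = 13.
y(ln 2) = (4)(2^3)(-1) + (13)(2^4)(0) = -32.

-32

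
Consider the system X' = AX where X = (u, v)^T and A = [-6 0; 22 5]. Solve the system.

u(t) = -c_2e^(-6t), v(t) = c_1e^(5t) + 2c_2e^(-6t)

Coefficient matrix A = [[-6, 0], [22, 5]].
Characteristic polynomial det(A - λI) = λ^2 + λ - 30 = 0.
Eigenvalues λ = 5, -6.
For λ=5: (A-λI) row 1 is [-11, 0], so an eigenvector is (0, 1).
For λ=-6: (A-λI) row 2 is [22, 11], so an eigenvector is (-1, 2).
General solution: c_1e^(5t)(0,1) + c_2e^(-6t)(-1,2).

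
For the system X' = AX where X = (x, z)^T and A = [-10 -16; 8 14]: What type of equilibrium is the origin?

A = [[-10,-16],[8,14]]; det(A-λI) = λ^2 - 4λ - 12.
λ = 6, -2: opposite signs.

saddle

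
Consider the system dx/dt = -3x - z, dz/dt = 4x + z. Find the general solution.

Coefficient matrix A = [[-3, -1], [4, 1]].
Characteristic polynomial det(A - λI) = λ^2 + 2λ + 1 = 0.
Single eigenvalue λ = -1 with algebraic multiplicity 2.
Eigenvector v = (1,-2); generalized eigenvector w with (A-λI)w=v is (-2,3).
General solution: e^(-t)[K_1·v + K_2·(t·v + w)].

x(t) = K_1e^(-t) + K_2te^(-t) - 2K_2e^(-t), z(t) = -2K_1e^(-t) - 2K_2te^(-t) + 3K_2e^(-t)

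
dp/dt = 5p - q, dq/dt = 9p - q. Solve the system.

p(t) = K_1e^(2t) + K_2te^(2t) + K_2e^(2t), q(t) = 3K_1e^(2t) + 3K_2te^(2t) + 2K_2e^(2t)

Coefficient matrix A = [[5, -1], [9, -1]].
Characteristic polynomial det(A - λI) = λ^2 - 4λ + 4 = 0.
Single eigenvalue λ = 2 with algebraic multiplicity 2.
Eigenvector v = (1,3); generalized eigenvector w with (A-λI)w=v is (1,2).
General solution: e^(2t)[K_1·v + K_2·(t·v + w)].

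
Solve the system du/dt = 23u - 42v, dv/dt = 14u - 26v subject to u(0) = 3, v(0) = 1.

Coefficient matrix A = [[23, -42], [14, -26]].
Characteristic polynomial det(A - λI) = λ^2 + 3λ - 10 = 0.
Eigenvalues λ = -5, 2.
For λ=-5: (A-λI) row 1 is [28, -42], so an eigenvector is (3, 2).
For λ=2: (A-λI) row 1 is [21, -42], so an eigenvector is (-2, -1).
General solution: C_1e^(-5t)(3,2) + C_2e^(2t)(-2,-1).
Applying u(0)=3, v(0)=1 gives C_1=-1, C_2=-3.

u(t) = 6e^(2t) - 3e^(-5t), v(t) = 3e^(2t) - 2e^(-5t)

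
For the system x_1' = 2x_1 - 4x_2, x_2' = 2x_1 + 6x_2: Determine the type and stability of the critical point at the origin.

A = [[2,-4],[2,6]]; det(A-λI) = λ^2 - 8λ + 20.
λ = 4 ± 2i: positive real part.

unstable spiral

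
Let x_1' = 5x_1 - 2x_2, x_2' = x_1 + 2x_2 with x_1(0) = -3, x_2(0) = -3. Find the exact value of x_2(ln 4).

-192

A = [[5,-2],[1,2]]; eigenvalues λ = 4, 3.
Eigenvectors: (2,1) for λ=4, (1,1) for λ=3.
From the initial condition, c_1 = 0, c_2 = -3.
x_2(ln 4) = (0)(4^4)(1) + (-3)(4^3)(1) = -192.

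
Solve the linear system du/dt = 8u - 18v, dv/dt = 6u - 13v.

u(t) = -3c_1e^(-4t) + 2c_2e^(-t), v(t) = -2c_1e^(-4t) + c_2e^(-t)

Coefficient matrix A = [[8, -18], [6, -13]].
Characteristic polynomial det(A - λI) = λ^2 + 5λ + 4 = 0.
Eigenvalues λ = -4, -1.
For λ=-4: (A-λI) row 1 is [12, -18], so an eigenvector is (-3, -2).
For λ=-1: (A-λI) row 1 is [9, -18], so an eigenvector is (2, 1).
General solution: c_1e^(-4t)(-3,-2) + c_2e^(-t)(2,1).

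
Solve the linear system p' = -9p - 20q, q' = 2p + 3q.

Coefficient matrix A = [[-9, -20], [2, 3]].
Characteristic polynomial det(A - λI) = λ^2 + 6λ + 13 = 0.
Eigenvalues λ = -3 ± 2i (complex conjugate pair).
For λ=-3+2i: an eigenvector is (3,-1) - i(1,0) = (3 - i, -1).
A real fundamental pair from Re and Im of e^((-3+2i)t)v: X_1 = e^(-3t)(cos(2t)·(3,-1) + sin(2t)·(1,0)), X_2 = e^(-3t)(sin(2t)·(3,-1) - cos(2t)·(1,0)).
General solution: C_1X_1 + C_2X_2.

p(t) = C_1e^(-3t)sin(2t) + 3C_1e^(-3t)cos(2t) + 3C_2e^(-3t)sin(2t) - C_2e^(-3t)cos(2t), q(t) = -C_1e^(-3t)cos(2t) - C_2e^(-3t)sin(2t)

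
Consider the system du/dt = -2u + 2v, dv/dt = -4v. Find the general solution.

u(t) = -c_1e^(-4t) - c_2e^(-2t), v(t) = c_1e^(-4t)

Coefficient matrix A = [[-2, 2], [0, -4]].
Characteristic polynomial det(A - λI) = λ^2 + 6λ + 8 = 0.
Eigenvalues λ = -4, -2.
For λ=-4: (A-λI) row 1 is [2, 2], so an eigenvector is (-1, 1).
For λ=-2: (A-λI) row 1 is [0, 2], so an eigenvector is (-1, 0).
General solution: c_1e^(-4t)(-1,1) + c_2e^(-2t)(-1,0).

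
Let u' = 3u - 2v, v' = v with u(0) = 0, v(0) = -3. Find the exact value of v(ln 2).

A = [[3,-2],[0,1]]; eigenvalues λ = 3, 1.
Eigenvectors: (-1,0) for λ=3, (1,1) for λ=1.
From the initial condition, c_1 = -3, c_2 = -3.
v(ln 2) = (-3)(2^3)(0) + (-3)(2^1)(1) = -6.

-6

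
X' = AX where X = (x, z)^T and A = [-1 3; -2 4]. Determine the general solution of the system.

Coefficient matrix A = [[-1, 3], [-2, 4]].
Characteristic polynomial det(A - λI) = λ^2 - 3λ + 2 = 0.
Eigenvalues λ = 2, 1.
For λ=2: (A-λI) row 1 is [-3, 3], so an eigenvector is (-1, -1).
For λ=1: (A-λI) row 1 is [-2, 3], so an eigenvector is (3, 2).
General solution: C_1e^(2t)(-1,-1) + C_2e^(t)(3,2).

x(t) = -C_1e^(2t) + 3C_2e^(t), z(t) = -C_1e^(2t) + 2C_2e^(t)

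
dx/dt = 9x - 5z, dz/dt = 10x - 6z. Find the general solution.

x(t) = K_1e^(4t) - K_2e^(-t), z(t) = K_1e^(4t) - 2K_2e^(-t)

Coefficient matrix A = [[9, -5], [10, -6]].
Characteristic polynomial det(A - λI) = λ^2 - 3λ - 4 = 0.
Eigenvalues λ = 4, -1.
For λ=4: (A-λI) row 1 is [5, -5], so an eigenvector is (1, 1).
For λ=-1: (A-λI) row 1 is [10, -5], so an eigenvector is (-1, -2).
General solution: K_1e^(4t)(1,1) + K_2e^(-t)(-1,-2).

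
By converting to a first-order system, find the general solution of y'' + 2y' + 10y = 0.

y(t) = K_1e^(-t)cos(3t) + K_2e^(-t)sin(3t)

Let x_1 = y, x_2 = y'. Then x_1' = x_2 and x_2' = -10x_1 - 2x_2.
A = [[0,1],[-10,-2]]; det(A-λI) = λ^2 + 2λ + 10.
Eigenvalues λ = -1 ± 3i.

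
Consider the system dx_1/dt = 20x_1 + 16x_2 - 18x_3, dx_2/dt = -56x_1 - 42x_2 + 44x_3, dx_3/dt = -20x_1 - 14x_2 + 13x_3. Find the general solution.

x_1(t) = 5C_1e^(-4t) - 2C_2e^(-2t) - 2C_3e^(-3t), x_2(t) = -12C_1e^(-4t) + 5C_2e^(-2t) + 4C_3e^(-3t), x_3(t) = -4C_1e^(-4t) + 2C_2e^(-2t) + C_3e^(-3t)

Coefficient matrix A = [[20, 16, -18], [-56, -42, 44], [-20, -14, 13]].
det(A - λI) = 0 gives eigenvalues λ = -4, -2, -3.
For λ=-4: eigenvector (5,-12,-4).
For λ=-2: eigenvector (-2,5,2).
For λ=-3: eigenvector (-2,4,1).
General solution: C_1e^(-4t)(5,-12,-4) + C_2e^(-2t)(-2,5,2) + C_3e^(-3t)(-2,4,1).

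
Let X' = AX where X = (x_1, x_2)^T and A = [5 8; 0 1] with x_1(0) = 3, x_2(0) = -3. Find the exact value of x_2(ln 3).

-9

A = [[5,8],[0,1]]; eigenvalues λ = 1, 5.
Eigenvectors: (-2,1) for λ=1, (1,0) for λ=5.
From the initial condition, c_1 = -3, c_2 = -3.
x_2(ln 3) = (-3)(3^1)(1) + (-3)(3^5)(0) = -9.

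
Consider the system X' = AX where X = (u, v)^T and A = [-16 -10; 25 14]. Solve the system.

Coefficient matrix A = [[-16, -10], [25, 14]].
Characteristic polynomial det(A - λI) = λ^2 + 2λ + 26 = 0.
Eigenvalues λ = -1 ± 5i (complex conjugate pair).
For λ=-1+5i: an eigenvector is (-1,1) - i(1,-2) = (-1 - i, 1 + 2i).
A real fundamental pair from Re and Im of e^((-1+5i)t)v: X_1 = e^(-t)(cos(5t)·(-1,1) + sin(5t)·(1,-2)), X_2 = e^(-t)(sin(5t)·(-1,1) - cos(5t)·(1,-2)).
General solution: c_1X_1 + c_2X_2.

u(t) = c_1e^(-t)sin(5t) - c_1e^(-t)cos(5t) - c_2e^(-t)sin(5t) - c_2e^(-t)cos(5t), v(t) = -2c_1e^(-t)sin(5t) + c_1e^(-t)cos(5t) + c_2e^(-t)sin(5t) + 2c_2e^(-t)cos(5t)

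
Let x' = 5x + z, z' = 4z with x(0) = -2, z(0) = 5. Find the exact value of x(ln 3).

A = [[5,1],[0,4]]; eigenvalues λ = 4, 5.
Eigenvectors: (1,-1) for λ=4, (1,0) for λ=5.
From the initial condition, c_1 = -5, c_2 = 3.
x(ln 3) = (-5)(3^4)(1) + (3)(3^5)(1) = 324.

324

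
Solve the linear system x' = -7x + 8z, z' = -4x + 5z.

Coefficient matrix A = [[-7, 8], [-4, 5]].
Characteristic polynomial det(A - λI) = λ^2 + 2λ - 3 = 0.
Eigenvalues λ = -3, 1.
For λ=-3: (A-λI) row 1 is [-4, 8], so an eigenvector is (2, 1).
For λ=1: (A-λI) row 1 is [-8, 8], so an eigenvector is (1, 1).
General solution: C_1e^(-3t)(2,1) + C_2e^(t)(1,1).

x(t) = 2C_1e^(-3t) + C_2e^(t), z(t) = C_1e^(-3t) + C_2e^(t)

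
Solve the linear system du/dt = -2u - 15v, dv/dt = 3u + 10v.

u(t) = -K_1e^(4t)sin(3t) - 2K_1e^(4t)cos(3t) - 2K_2e^(4t)sin(3t) + K_2e^(4t)cos(3t), v(t) = K_1e^(4t)cos(3t) + K_2e^(4t)sin(3t)

Coefficient matrix A = [[-2, -15], [3, 10]].
Characteristic polynomial det(A - λI) = λ^2 - 8λ + 25 = 0.
Eigenvalues λ = 4 ± 3i (complex conjugate pair).
For λ=4+3i: an eigenvector is (-2,1) - i(-1,0) = (-2 + i, 1).
A real fundamental pair from Re and Im of e^((4+3i)t)v: X_1 = e^(4t)(cos(3t)·(-2,1) + sin(3t)·(-1,0)), X_2 = e^(4t)(sin(3t)·(-2,1) - cos(3t)·(-1,0)).
General solution: K_1X_1 + K_2X_2.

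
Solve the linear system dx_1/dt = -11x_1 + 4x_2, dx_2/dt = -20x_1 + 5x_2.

Coefficient matrix A = [[-11, 4], [-20, 5]].
Characteristic polynomial det(A - λI) = λ^2 + 6λ + 25 = 0.
Eigenvalues λ = -3 ± 4i (complex conjugate pair).
For λ=-3+4i: an eigenvector is (0,-1) - i(-1,-2) = (0 + i, -1 + 2i).
A real fundamental pair from Re and Im of e^((-3+4i)t)v: X_1 = e^(-3t)(cos(4t)·(0,-1) + sin(4t)·(-1,-2)), X_2 = e^(-3t)(sin(4t)·(0,-1) - cos(4t)·(-1,-2)).
General solution: C_1X_1 + C_2X_2.

x_1(t) = -C_1e^(-3t)sin(4t) + C_2e^(-3t)cos(4t), x_2(t) = -2C_1e^(-3t)sin(4t) - C_1e^(-3t)cos(4t) - C_2e^(-3t)sin(4t) + 2C_2e^(-3t)cos(4t)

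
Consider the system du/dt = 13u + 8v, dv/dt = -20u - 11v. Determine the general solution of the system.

Coefficient matrix A = [[13, 8], [-20, -11]].
Characteristic polynomial det(A - λI) = λ^2 - 2λ + 17 = 0.
Eigenvalues λ = 1 ± 4i (complex conjugate pair).
For λ=1+4i: an eigenvector is (-1,1) - i(-1,2) = (-1 + i, 1 - 2i).
A real fundamental pair from Re and Im of e^((1+4i)t)v: X_1 = e^(t)(cos(4t)·(-1,1) + sin(4t)·(-1,2)), X_2 = e^(t)(sin(4t)·(-1,1) - cos(4t)·(-1,2)).
General solution: K_1X_1 + K_2X_2.

u(t) = -K_1e^(t)sin(4t) - K_1e^(t)cos(4t) - K_2e^(t)sin(4t) + K_2e^(t)cos(4t), v(t) = 2K_1e^(t)sin(4t) + K_1e^(t)cos(4t) + K_2e^(t)sin(4t) - 2K_2e^(t)cos(4t)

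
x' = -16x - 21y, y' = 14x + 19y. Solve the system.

x(t) = -c_1e^(5t) + 3c_2e^(-2t), y(t) = c_1e^(5t) - 2c_2e^(-2t)

Coefficient matrix A = [[-16, -21], [14, 19]].
Characteristic polynomial det(A - λI) = λ^2 - 3λ - 10 = 0.
Eigenvalues λ = 5, -2.
For λ=5: (A-λI) row 1 is [-21, -21], so an eigenvector is (-1, 1).
For λ=-2: (A-λI) row 1 is [-14, -21], so an eigenvector is (3, -2).
General solution: c_1e^(5t)(-1,1) + c_2e^(-2t)(3,-2).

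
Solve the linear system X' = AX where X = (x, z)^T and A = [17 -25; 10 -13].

Coefficient matrix A = [[17, -25], [10, -13]].
Characteristic polynomial det(A - λI) = λ^2 - 4λ + 29 = 0.
Eigenvalues λ = 2 ± 5i (complex conjugate pair).
For λ=2+5i: an eigenvector is (2,1) - i(1,1) = (2 - i, 1 - i).
A real fundamental pair from Re and Im of e^((2+5i)t)v: X_1 = e^(2t)(cos(5t)·(2,1) + sin(5t)·(1,1)), X_2 = e^(2t)(sin(5t)·(2,1) - cos(5t)·(1,1)).
General solution: K_1X_1 + K_2X_2.

x(t) = K_1e^(2t)sin(5t) + 2K_1e^(2t)cos(5t) + 2K_2e^(2t)sin(5t) - K_2e^(2t)cos(5t), z(t) = K_1e^(2t)sin(5t) + K_1e^(2t)cos(5t) + K_2e^(2t)sin(5t) - K_2e^(2t)cos(5t)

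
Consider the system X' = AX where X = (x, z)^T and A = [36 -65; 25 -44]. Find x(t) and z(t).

x(t) = -2C_1e^(-4t)sin(5t) + 3C_1e^(-4t)cos(5t) + 3C_2e^(-4t)sin(5t) + 2C_2e^(-4t)cos(5t), z(t) = -C_1e^(-4t)sin(5t) + 2C_1e^(-4t)cos(5t) + 2C_2e^(-4t)sin(5t) + C_2e^(-4t)cos(5t)

Coefficient matrix A = [[36, -65], [25, -44]].
Characteristic polynomial det(A - λI) = λ^2 + 8λ + 41 = 0.
Eigenvalues λ = -4 ± 5i (complex conjugate pair).
For λ=-4+5i: an eigenvector is (3,2) - i(-2,-1) = (3 + 2i, 2 + i).
A real fundamental pair from Re and Im of e^((-4+5i)t)v: X_1 = e^(-4t)(cos(5t)·(3,2) + sin(5t)·(-2,-1)), X_2 = e^(-4t)(sin(5t)·(3,2) - cos(5t)·(-2,-1)).
General solution: C_1X_1 + C_2X_2.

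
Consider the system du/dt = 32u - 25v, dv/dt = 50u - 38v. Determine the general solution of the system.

Coefficient matrix A = [[32, -25], [50, -38]].
Characteristic polynomial det(A - λI) = λ^2 + 6λ + 34 = 0.
Eigenvalues λ = -3 ± 5i (complex conjugate pair).
For λ=-3+5i: an eigenvector is (-1,-1) - i(-2,-3) = (-1 + 2i, -1 + 3i).
A real fundamental pair from Re and Im of e^((-3+5i)t)v: X_1 = e^(-3t)(cos(5t)·(-1,-1) + sin(5t)·(-2,-3)), X_2 = e^(-3t)(sin(5t)·(-1,-1) - cos(5t)·(-2,-3)).
General solution: c_1X_1 + c_2X_2.

u(t) = -2c_1e^(-3t)sin(5t) - c_1e^(-3t)cos(5t) - c_2e^(-3t)sin(5t) + 2c_2e^(-3t)cos(5t), v(t) = -3c_1e^(-3t)sin(5t) - c_1e^(-3t)cos(5t) - c_2e^(-3t)sin(5t) + 3c_2e^(-3t)cos(5t)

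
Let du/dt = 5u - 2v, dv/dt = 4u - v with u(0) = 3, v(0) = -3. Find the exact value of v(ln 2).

A = [[5,-2],[4,-1]]; eigenvalues λ = 1, 3.
Eigenvectors: (1,2) for λ=1, (1,1) for λ=3.
From the initial condition, c_1 = -6, c_2 = 9.
v(ln 2) = (-6)(2^1)(2) + (9)(2^3)(1) = 48.

48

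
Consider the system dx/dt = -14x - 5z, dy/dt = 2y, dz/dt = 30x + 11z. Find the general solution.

x(t) = -C_1e^(t) - C_3e^(-4t), y(t) = C_2e^(2t), z(t) = 3C_1e^(t) + 2C_3e^(-4t)

Coefficient matrix A = [[-14, 0, -5], [0, 2, 0], [30, 0, 11]].
det(A - λI) = 0 gives eigenvalues λ = 1, 2, -4.
For λ=1: eigenvector (-1,0,3).
For λ=2: eigenvector (0,1,0).
For λ=-4: eigenvector (-1,0,2).
General solution: C_1e^(t)(-1,0,3) + C_2e^(2t)(0,1,0) + C_3e^(-4t)(-1,0,2).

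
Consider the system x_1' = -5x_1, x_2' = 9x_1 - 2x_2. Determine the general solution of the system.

x_1(t) = c_1e^(-5t), x_2(t) = -3c_1e^(-5t) + c_2e^(-2t)

Coefficient matrix A = [[-5, 0], [9, -2]].
Characteristic polynomial det(A - λI) = λ^2 + 7λ + 10 = 0.
Eigenvalues λ = -5, -2.
For λ=-5: (A-λI) row 2 is [9, 3], so an eigenvector is (1, -3).
For λ=-2: (A-λI) row 1 is [-3, 0], so an eigenvector is (0, 1).
General solution: c_1e^(-5t)(1,-3) + c_2e^(-2t)(0,1).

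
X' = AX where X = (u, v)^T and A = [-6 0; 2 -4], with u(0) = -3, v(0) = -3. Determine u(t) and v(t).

u(t) = -3e^(-6t), v(t) = -6e^(-4t) + 3e^(-6t)

Coefficient matrix A = [[-6, 0], [2, -4]].
Characteristic polynomial det(A - λI) = λ^2 + 10λ + 24 = 0.
Eigenvalues λ = -6, -4.
For λ=-6: (A-λI) row 2 is [2, 2], so an eigenvector is (-1, 1).
For λ=-4: (A-λI) row 1 is [-2, 0], so an eigenvector is (0, 1).
General solution: K_1e^(-6t)(-1,1) + K_2e^(-4t)(0,1).
Applying u(0)=-3, v(0)=-3 gives K_1=3, K_2=-6.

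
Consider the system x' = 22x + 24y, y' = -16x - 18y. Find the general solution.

Coefficient matrix A = [[22, 24], [-16, -18]].
Characteristic polynomial det(A - λI) = λ^2 - 4λ - 12 = 0.
Eigenvalues λ = -2, 6.
For λ=-2: (A-λI) row 1 is [24, 24], so an eigenvector is (1, -1).
For λ=6: (A-λI) row 1 is [16, 24], so an eigenvector is (3, -2).
General solution: C_1e^(-2t)(1,-1) + C_2e^(6t)(3,-2).

x(t) = C_1e^(-2t) + 3C_2e^(6t), y(t) = -C_1e^(-2t) - 2C_2e^(6t)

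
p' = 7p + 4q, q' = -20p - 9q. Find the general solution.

p(t) = -c_1e^(-t)cos(4t) - c_2e^(-t)sin(4t), q(t) = c_1e^(-t)sin(4t) + 2c_1e^(-t)cos(4t) + 2c_2e^(-t)sin(4t) - c_2e^(-t)cos(4t)

Coefficient matrix A = [[7, 4], [-20, -9]].
Characteristic polynomial det(A - λI) = λ^2 + 2λ + 17 = 0.
Eigenvalues λ = -1 ± 4i (complex conjugate pair).
For λ=-1+4i: an eigenvector is (-1,2) - i(0,1) = (-1, 2 - i).
A real fundamental pair from Re and Im of e^((-1+4i)t)v: X_1 = e^(-t)(cos(4t)·(-1,2) + sin(4t)·(0,1)), X_2 = e^(-t)(sin(4t)·(-1,2) - cos(4t)·(0,1)).
General solution: c_1X_1 + c_2X_2.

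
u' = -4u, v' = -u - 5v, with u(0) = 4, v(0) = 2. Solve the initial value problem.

Coefficient matrix A = [[-4, 0], [-1, -5]].
Characteristic polynomial det(A - λI) = λ^2 + 9λ + 20 = 0.
Eigenvalues λ = -4, -5.
For λ=-4: (A-λI) row 2 is [-1, -1], so an eigenvector is (1, -1).
For λ=-5: (A-λI) row 1 is [1, 0], so an eigenvector is (0, 1).
General solution: c_1e^(-4t)(1,-1) + c_2e^(-5t)(0,1).
Applying u(0)=4, v(0)=2 gives c_1=4, c_2=6.

u(t) = 4e^(-4t), v(t) = -4e^(-4t) + 6e^(-5t)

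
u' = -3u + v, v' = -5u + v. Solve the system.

Coefficient matrix A = [[-3, 1], [-5, 1]].
Characteristic polynomial det(A - λI) = λ^2 + 2λ + 2 = 0.
Eigenvalues λ = -1 ± i (complex conjugate pair).
For λ=-1+i: an eigenvector is (0,1) - i(1,2) = (0 - i, 1 - 2i).
A real fundamental pair from Re and Im of e^((-1+i)t)v: X_1 = e^(-t)(cos(t)·(0,1) + sin(t)·(1,2)), X_2 = e^(-t)(sin(t)·(0,1) - cos(t)·(1,2)).
General solution: C_1X_1 + C_2X_2.

u(t) = C_1e^(-t)sin(t) - C_2e^(-t)cos(t), v(t) = 2C_1e^(-t)sin(t) + C_1e^(-t)cos(t) + C_2e^(-t)sin(t) - 2C_2e^(-t)cos(t)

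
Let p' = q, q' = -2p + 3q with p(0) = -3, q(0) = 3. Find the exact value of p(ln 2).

6

A = [[0,1],[-2,3]]; eigenvalues λ = 2, 1.
Eigenvectors: (1,2) for λ=2, (-1,-1) for λ=1.
From the initial condition, c_1 = 6, c_2 = 9.
p(ln 2) = (6)(2^2)(1) + (9)(2^1)(-1) = 6.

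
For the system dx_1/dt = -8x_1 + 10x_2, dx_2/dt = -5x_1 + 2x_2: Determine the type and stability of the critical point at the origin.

A = [[-8,10],[-5,2]]; det(A-λI) = λ^2 + 6λ + 34.
λ = -3 ± 5i: negative real part.

stable spiral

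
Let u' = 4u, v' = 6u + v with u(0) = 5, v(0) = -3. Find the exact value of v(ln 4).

2508

A = [[4,0],[6,1]]; eigenvalues λ = 1, 4.
Eigenvectors: (0,-1) for λ=1, (-1,-2) for λ=4.
From the initial condition, c_1 = 13, c_2 = -5.
v(ln 4) = (13)(4^1)(-1) + (-5)(4^4)(-2) = 2508.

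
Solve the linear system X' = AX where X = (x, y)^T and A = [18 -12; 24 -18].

Coefficient matrix A = [[18, -12], [24, -18]].
Characteristic polynomial det(A - λI) = λ^2 - 36 = 0.
Eigenvalues λ = 6, -6.
For λ=6: (A-λI) row 1 is [12, -12], so an eigenvector is (-1, -1).
For λ=-6: (A-λI) row 1 is [24, -12], so an eigenvector is (-1, -2).
General solution: K_1e^(6t)(-1,-1) + K_2e^(-6t)(-1,-2).

x(t) = -K_1e^(6t) - K_2e^(-6t), y(t) = -K_1e^(6t) - 2K_2e^(-6t)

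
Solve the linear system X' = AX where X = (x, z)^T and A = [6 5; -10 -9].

Coefficient matrix A = [[6, 5], [-10, -9]].
Characteristic polynomial det(A - λI) = λ^2 + 3λ - 4 = 0.
Eigenvalues λ = -4, 1.
For λ=-4: (A-λI) row 1 is [10, 5], so an eigenvector is (-1, 2).
For λ=1: (A-λI) row 1 is [5, 5], so an eigenvector is (1, -1).
General solution: C_1e^(-4t)(-1,2) + C_2e^(t)(1,-1).

x(t) = -C_1e^(-4t) + C_2e^(t), z(t) = 2C_1e^(-4t) - C_2e^(t)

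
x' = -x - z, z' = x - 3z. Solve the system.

x(t) = c_1e^(-2t) + c_2te^(-2t) - 2c_2e^(-2t), z(t) = c_1e^(-2t) + c_2te^(-2t) - 3c_2e^(-2t)

Coefficient matrix A = [[-1, -1], [1, -3]].
Characteristic polynomial det(A - λI) = λ^2 + 4λ + 4 = 0.
Single eigenvalue λ = -2 with algebraic multiplicity 2.
Eigenvector v = (1,1); generalized eigenvector w with (A-λI)w=v is (-2,-3).
General solution: e^(-2t)[c_1·v + c_2·(t·v + w)].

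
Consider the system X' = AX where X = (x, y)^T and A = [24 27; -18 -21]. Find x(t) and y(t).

Coefficient matrix A = [[24, 27], [-18, -21]].
Characteristic polynomial det(A - λI) = λ^2 - 3λ - 18 = 0.
Eigenvalues λ = 6, -3.
For λ=6: (A-λI) row 1 is [18, 27], so an eigenvector is (-3, 2).
For λ=-3: (A-λI) row 1 is [27, 27], so an eigenvector is (-1, 1).
General solution: c_1e^(6t)(-3,2) + c_2e^(-3t)(-1,1).

x(t) = -3c_1e^(6t) - c_2e^(-3t), y(t) = 2c_1e^(6t) + c_2e^(-3t)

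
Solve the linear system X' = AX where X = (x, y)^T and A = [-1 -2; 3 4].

Coefficient matrix A = [[-1, -2], [3, 4]].
Characteristic polynomial det(A - λI) = λ^2 - 3λ + 2 = 0.
Eigenvalues λ = 1, 2.
For λ=1: (A-λI) row 1 is [-2, -2], so an eigenvector is (-1, 1).
For λ=2: (A-λI) row 1 is [-3, -2], so an eigenvector is (2, -3).
General solution: K_1e^(t)(-1,1) + K_2e^(2t)(2,-3).

x(t) = -K_1e^(t) + 2K_2e^(2t), y(t) = K_1e^(t) - 3K_2e^(2t)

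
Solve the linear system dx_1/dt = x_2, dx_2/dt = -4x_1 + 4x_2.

x_1(t) = -c_1e^(2t) - c_2te^(2t) - c_2e^(2t), x_2(t) = -2c_1e^(2t) - 2c_2te^(2t) - 3c_2e^(2t)

Coefficient matrix A = [[0, 1], [-4, 4]].
Characteristic polynomial det(A - λI) = λ^2 - 4λ + 4 = 0.
Single eigenvalue λ = 2 with algebraic multiplicity 2.
Eigenvector v = (-1,-2); generalized eigenvector w with (A-λI)w=v is (-1,-3).
General solution: e^(2t)[c_1·v + c_2·(t·v + w)].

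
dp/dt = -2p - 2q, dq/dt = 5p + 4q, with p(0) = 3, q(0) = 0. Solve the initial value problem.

p(t) = -9e^(t)sin(t) + 3e^(t)cos(t), q(t) = 15e^(t)sin(t)

Coefficient matrix A = [[-2, -2], [5, 4]].
Characteristic polynomial det(A - λI) = λ^2 - 2λ + 2 = 0.
Eigenvalues λ = 1 ± i (complex conjugate pair).
For λ=1+i: an eigenvector is (1,-2) - i(1,-1) = (1 - i, -2 + i).
A real fundamental pair from Re and Im of e^((1+i)t)v: X_1 = e^(t)(cos(t)·(1,-2) + sin(t)·(1,-1)), X_2 = e^(t)(sin(t)·(1,-2) - cos(t)·(1,-1)).
General solution: c_1X_1 + c_2X_2.
Applying p(0)=3, q(0)=0 gives c_1=-3, c_2=-6.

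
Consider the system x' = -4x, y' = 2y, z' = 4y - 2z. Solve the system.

x(t) = C_3e^(-4t), y(t) = -C_2e^(2t), z(t) = -C_1e^(-2t) - C_2e^(2t)

Coefficient matrix A = [[-4, 0, 0], [0, 2, 0], [0, 4, -2]].
det(A - λI) = 0 gives eigenvalues λ = -2, 2, -4.
For λ=-2: eigenvector (0,0,-1).
For λ=2: eigenvector (0,-1,-1).
For λ=-4: eigenvector (1,0,0).
General solution: C_1e^(-2t)(0,0,-1) + C_2e^(2t)(0,-1,-1) + C_3e^(-4t)(1,0,0).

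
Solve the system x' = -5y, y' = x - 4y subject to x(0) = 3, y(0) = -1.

Coefficient matrix A = [[0, -5], [1, -4]].
Characteristic polynomial det(A - λI) = λ^2 + 4λ + 5 = 0.
Eigenvalues λ = -2 ± i (complex conjugate pair).
For λ=-2+i: an eigenvector is (1,0) - i(2,1) = (1 - 2i, 0 - i).
A real fundamental pair from Re and Im of e^((-2+i)t)v: X_1 = e^(-2t)(cos(t)·(1,0) + sin(t)·(2,1)), X_2 = e^(-2t)(sin(t)·(1,0) - cos(t)·(2,1)).
General solution: C_1X_1 + C_2X_2.
Applying x(0)=3, y(0)=-1 gives C_1=5, C_2=1.

x(t) = 11e^(-2t)sin(t) + 3e^(-2t)cos(t), y(t) = 5e^(-2t)sin(t) - e^(-2t)cos(t)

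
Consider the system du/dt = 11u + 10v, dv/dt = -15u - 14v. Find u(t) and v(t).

Coefficient matrix A = [[11, 10], [-15, -14]].
Characteristic polynomial det(A - λI) = λ^2 + 3λ - 4 = 0.
Eigenvalues λ = -4, 1.
For λ=-4: (A-λI) row 1 is [15, 10], so an eigenvector is (-2, 3).
For λ=1: (A-λI) row 1 is [10, 10], so an eigenvector is (-1, 1).
General solution: C_1e^(-4t)(-2,3) + C_2e^(t)(-1,1).

u(t) = -2C_1e^(-4t) - C_2e^(t), v(t) = 3C_1e^(-4t) + C_2e^(t)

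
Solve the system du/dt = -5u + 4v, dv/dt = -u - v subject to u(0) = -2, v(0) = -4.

Coefficient matrix A = [[-5, 4], [-1, -1]].
Characteristic polynomial det(A - λI) = λ^2 + 6λ + 9 = 0.
Single eigenvalue λ = -3 with algebraic multiplicity 2.
Eigenvector v = (-2,-1); generalized eigenvector w with (A-λI)w=v is (3,1).
General solution: e^(-3t)[K_1·v + K_2·(t·v + w)].
Applying u(0)=-2, v(0)=-4 gives K_1=10, K_2=6.

u(t) = -12te^(-3t) - 2e^(-3t), v(t) = -6te^(-3t) - 4e^(-3t)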